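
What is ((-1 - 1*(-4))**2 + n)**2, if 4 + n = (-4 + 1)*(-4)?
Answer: 289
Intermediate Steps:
n = 8 (n = -4 + (-4 + 1)*(-4) = -4 - 3*(-4) = -4 + 12 = 8)
((-1 - 1*(-4))**2 + n)**2 = ((-1 - 1*(-4))**2 + 8)**2 = ((-1 + 4)**2 + 8)**2 = (3**2 + 8)**2 = (9 + 8)**2 = 17**2 = 289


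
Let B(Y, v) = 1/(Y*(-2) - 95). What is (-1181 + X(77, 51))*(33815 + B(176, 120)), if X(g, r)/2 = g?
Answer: -15523417208/447 ≈ -3.4728e+7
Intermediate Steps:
B(Y, v) = 1/(-95 - 2*Y) (B(Y, v) = 1/(-2*Y - 95) = 1/(-95 - 2*Y))
X(g, r) = 2*g
(-1181 + X(77, 51))*(33815 + B(176, 120)) = (-1181 + 2*77)*(33815 - 1/(95 + 2*176)) = (-1181 + 154)*(33815 - 1/(95 + 352)) = -1027*(33815 - 1/447) = -1027*15115304/447 = -15523417208/447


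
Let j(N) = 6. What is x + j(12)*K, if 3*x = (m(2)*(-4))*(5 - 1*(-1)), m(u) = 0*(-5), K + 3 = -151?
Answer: -924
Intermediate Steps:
K = -154 (K = -3 - 151 = -154)
m(u) = 0
x = 0 (x = ((0*(-4))*(5 - 1*(-1)))/3 = (0*(5 + 1))/3 = (0*6)/3 = (⅓)*0 = 0)
x + j(12)*K = 0 + 6*(-154) = 0 - 924 = -924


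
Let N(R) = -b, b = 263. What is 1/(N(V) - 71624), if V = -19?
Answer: -1/71887 ≈ -1.3911e-5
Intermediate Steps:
N(R) = -263 (N(R) = -1*263 = -263)
1/(N(V) - 71624) = 1/(-263 - 71624) = 1/(-71887) = -1/71887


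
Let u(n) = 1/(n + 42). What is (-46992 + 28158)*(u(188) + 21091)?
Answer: -45681217227/115 ≈ -3.9723e+8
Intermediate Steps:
u(n) = 1/(42 + n)
(-46992 + 28158)*(u(188) + 21091) = (-46992 + 28158)*(1/(42 + 188) + 21091) = -18834*(1/230 + 21091) = -18834*4850931/230 = -45681217227/115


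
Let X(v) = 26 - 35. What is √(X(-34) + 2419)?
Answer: √2410 ≈ 49.092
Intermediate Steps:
X(v) = -9
√(X(-34) + 2419) = √(-9 + 2419) = √2410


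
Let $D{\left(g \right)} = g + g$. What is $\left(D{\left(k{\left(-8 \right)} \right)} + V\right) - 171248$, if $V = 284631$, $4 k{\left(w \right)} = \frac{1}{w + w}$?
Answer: $\frac{3628255}{32} \approx 1.1338 \cdot 10^{5}$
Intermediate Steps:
$k{\left(w \right)} = \frac{1}{8 w}$ ($k{\left(w \right)} = \frac{1}{4 \left(w + w\right)} = \frac{1}{4 \cdot 2 w} = \frac{\frac{1}{2} \frac{1}{w}}{4} = \frac{1}{8 w}$)
$D{\left(g \right)} = 2 g$
$\left(D{\left(k{\left(-8 \right)} \right)} + V\right) - 171248 = \left(2 \frac{1}{8 \left(-8\right)} + 284631\right) - 171248 = \left(2 \cdot \frac{1}{8} \left(- \frac{1}{8}\right) + 284631\right) - 171248 = \left(2 \left(- \frac{1}{64}\right) + 284631\right) - 171248 = \left(- \frac{1}{32} + 284631\right) - 171248 = \frac{9108191}{32} - 171248 = \frac{3628255}{32}$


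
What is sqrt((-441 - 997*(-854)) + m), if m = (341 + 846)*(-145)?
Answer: sqrt(678882) ≈ 823.94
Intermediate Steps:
m = -172115 (m = 1187*(-145) = -172115)
sqrt((-441 - 997*(-854)) + m) = sqrt((-441 - 997*(-854)) - 172115) = sqrt((-441 + 851438) - 172115) = sqrt(850997 - 172115) = sqrt(678882)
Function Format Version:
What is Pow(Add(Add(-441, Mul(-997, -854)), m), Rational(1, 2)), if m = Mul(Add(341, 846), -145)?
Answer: Pow(678882, Rational(1, 2)) ≈ 823.94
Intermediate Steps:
m = -172115 (m = Mul(1187, -145) = -172115)
Pow(Add(Add(-441, Mul(-997, -854)), m), Rational(1, 2)) = Pow(Add(Add(-441, Mul(-997, -854)), -172115), Rational(1, 2)) = Pow(Add(Add(-441, 851438), -172115), Rational(1, 2)) = Pow(Add(850997, -172115), Rational(1, 2)) = Pow(678882, Rational(1, 2))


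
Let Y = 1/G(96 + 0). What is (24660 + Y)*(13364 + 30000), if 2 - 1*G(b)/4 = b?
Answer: 100519475719/94 ≈ 1.0694e+9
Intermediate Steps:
G(b) = 8 - 4*b
Y = -1/376 (Y = 1/(8 - 4*(96 + 0)) = 1/(8 - 4*96) = 1/(8 - 384) = 1/(-376) = -1/376 ≈ -0.0026596)
(24660 + Y)*(13364 + 30000) = (24660 - 1/376)*(13364 + 30000) = (9272159/376)*43364 = 100519475719/94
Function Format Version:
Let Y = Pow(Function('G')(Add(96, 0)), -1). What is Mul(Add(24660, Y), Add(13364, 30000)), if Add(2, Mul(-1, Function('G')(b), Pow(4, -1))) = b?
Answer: Rational(100519475719, 94) ≈ 1.0694e+9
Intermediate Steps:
Function('G')(b) = Add(8, Mul(-4, b))
Y = Rational(-1, 376) (Y = Pow(Add(8, Mul(-4, Add(96, 0))), -1) = Pow(Add(8, Mul(-4, 96)), -1) = Pow(Add(8, -384), -1) = Pow(-376, -1) = Rational(-1, 376) ≈ -0.0026596)
Mul(Add(24660, Y), Add(13364, 30000)) = Mul(Add(24660, Rational(-1, 376)), Add(13364, 30000)) = Mul(Rational(9272159, 376), 43364) = Rational(100519475719, 94)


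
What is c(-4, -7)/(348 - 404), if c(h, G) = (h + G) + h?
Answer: 15/56 ≈ 0.26786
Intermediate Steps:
c(h, G) = G + 2*h (c(h, G) = (G + h) + h = G + 2*h)
c(-4, -7)/(348 - 404) = (-7 + 2*(-4))/(348 - 404) = (-7 - 8)/(-56) = -1/56*(-15) = 15/56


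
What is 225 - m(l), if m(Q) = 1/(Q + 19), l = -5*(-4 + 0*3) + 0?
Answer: 8774/39 ≈ 224.97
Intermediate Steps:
l = 20 (l = -5*(-4 + 0) + 0 = -5*(-4) + 0 = 20 + 0 = 20)
m(Q) = 1/(19 + Q)
225 - m(l) = 225 - 1/(19 + 20) = 225 - 1/39 = 8774/39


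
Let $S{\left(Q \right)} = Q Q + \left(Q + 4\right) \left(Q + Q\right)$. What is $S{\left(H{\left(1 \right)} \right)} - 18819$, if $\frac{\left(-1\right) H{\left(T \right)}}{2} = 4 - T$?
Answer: $-18759$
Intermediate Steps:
$H{\left(T \right)} = -8 + 2 T$ ($H{\left(T \right)} = - 2 \left(4 - T\right) = -8 + 2 T$)
$S{\left(Q \right)} = Q^{2} + 2 Q \left(4 + Q\right)$ ($S{\left(Q \right)} = Q^{2} + \left(4 + Q\right) 2 Q = Q^{2} + 2 Q \left(4 + Q\right)$)
$S{\left(H{\left(1 \right)} \right)} - 18819 = \left(-8 + 2 \cdot 1\right) \left(8 + 3 \left(-8 + 2 \cdot 1\right)\right) - 18819 = \left(-8 + 2\right) \left(8 + 3 \left(-8 + 2\right)\right) - 18819 = - 6 \left(8 + 3 \left(-6\right)\right) - 18819 = - 6 \left(8 - 18\right) - 18819 = \left(-6\right) \left(-10\right) - 18819 = 60 - 18819 = -18759$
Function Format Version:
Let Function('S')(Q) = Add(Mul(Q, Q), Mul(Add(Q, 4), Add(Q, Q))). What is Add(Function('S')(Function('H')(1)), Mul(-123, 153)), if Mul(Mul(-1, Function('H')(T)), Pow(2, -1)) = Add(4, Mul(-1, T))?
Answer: -18759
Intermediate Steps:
Function('H')(T) = Add(-8, Mul(2, T)) (Function('H')(T) = Mul(-2, Add(4, Mul(-1, T))) = Add(-8, Mul(2, T)))
Function('S')(Q) = Add(Pow(Q, 2), Mul(2, Q, Add(4, Q))) (Function('S')(Q) = Add(Pow(Q, 2), Mul(Add(4, Q), Mul(2, Q))) = Add(Pow(Q, 2), Mul(2, Q, Add(4, Q))))
Add(Function('S')(Function('H')(1)), Mul(-123, 153)) = Add(Mul(Add(-8, Mul(2, 1)), Add(8, Mul(3, Add(-8, Mul(2, 1))))), Mul(-123, 153)) = Add(Mul(Add(-8, 2), Add(8, Mul(3, Add(-8, 2)))), -18819) = Add(Mul(-6, Add(8, Mul(3, -6))), -18819) = Add(Mul(-6, Add(8, -18)), -18819) = Add(Mul(-6, -10), -18819) = Add(60, -18819) = -18759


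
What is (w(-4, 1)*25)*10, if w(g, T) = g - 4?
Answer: -2000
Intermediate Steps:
w(g, T) = -4 + g
(w(-4, 1)*25)*10 = ((-4 - 4)*25)*10 = -8*25*10 = -200*10 = -2000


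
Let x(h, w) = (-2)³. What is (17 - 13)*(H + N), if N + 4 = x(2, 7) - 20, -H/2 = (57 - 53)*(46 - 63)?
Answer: 416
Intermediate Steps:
x(h, w) = -8
H = 136 (H = -2*(57 - 53)*(46 - 63) = -8*(-17) = -2*(-68) = 136)
N = -32 (N = -4 + (-8 - 20) = -4 - 28 = -32)
(17 - 13)*(H + N) = (17 - 13)*(136 - 32) = 4*104 = 416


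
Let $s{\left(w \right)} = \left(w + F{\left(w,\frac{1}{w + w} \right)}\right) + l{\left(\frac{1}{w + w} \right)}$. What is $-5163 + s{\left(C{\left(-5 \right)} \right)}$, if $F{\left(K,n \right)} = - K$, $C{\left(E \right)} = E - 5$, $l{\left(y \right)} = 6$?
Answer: $-5157$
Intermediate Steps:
$C{\left(E \right)} = -5 + E$ ($C{\left(E \right)} = E - 5 = -5 + E$)
$s{\left(w \right)} = 6$ ($s{\left(w \right)} = \left(w - w\right) + 6 = 0 + 6 = 6$)
$-5163 + s{\left(C{\left(-5 \right)} \right)} = -5163 + 6 = -5157$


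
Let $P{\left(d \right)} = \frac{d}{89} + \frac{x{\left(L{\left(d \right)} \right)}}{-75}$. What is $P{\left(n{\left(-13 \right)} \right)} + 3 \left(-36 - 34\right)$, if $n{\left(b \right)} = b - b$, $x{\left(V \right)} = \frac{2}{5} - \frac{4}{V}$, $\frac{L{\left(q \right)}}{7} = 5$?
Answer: $- \frac{110252}{525} \approx -210.0$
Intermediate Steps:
$L{\left(q \right)} = 35$ ($L{\left(q \right)} = 7 \cdot 5 = 35$)
$x{\left(V \right)} = \frac{2}{5} - \frac{4}{V}$ ($x{\left(V \right)} = 2 \cdot \frac{1}{5} - \frac{4}{V} = \frac{2}{5} - \frac{4}{V}$)
$n{\left(b \right)} = 0$
$P{\left(d \right)} = - \frac{2}{525} + \frac{d}{89}$ ($P{\left(d \right)} = \frac{d}{89} + \frac{\frac{2}{5} - \frac{4}{35}}{-75} = d \frac{1}{89} + \left(\frac{2}{5} - \frac{4}{35}\right) \left(- \frac{1}{75}\right) = \frac{d}{89} + \left(\frac{2}{5} - \frac{4}{35}\right) \left(- \frac{1}{75}\right) = \frac{d}{89} + \frac{2}{7} \left(- \frac{1}{75}\right) = \frac{d}{89} - \frac{2}{525} = - \frac{2}{525} + \frac{d}{89}$)
$P{\left(n{\left(-13 \right)} \right)} + 3 \left(-36 - 34\right) = \left(- \frac{2}{525} + \frac{1}{89} \cdot 0\right) + 3 \left(-36 - 34\right) = \left(- \frac{2}{525} + 0\right) + 3 \left(-70\right) = - \frac{2}{525} - 210 = - \frac{110252}{525}$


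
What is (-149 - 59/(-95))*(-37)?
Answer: 521552/95 ≈ 5490.0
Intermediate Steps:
(-149 - 59/(-95))*(-37) = (-149 - 59*(-1/95))*(-37) = (-149 + 59/95)*(-37) = -14096/95*(-37) = 521552/95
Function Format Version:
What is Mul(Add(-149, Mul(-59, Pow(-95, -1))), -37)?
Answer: Rational(521552, 95) ≈ 5490.0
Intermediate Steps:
Mul(Add(-149, Mul(-59, Pow(-95, -1))), -37) = Mul(Add(-149, Mul(-59, Rational(-1, 95))), -37) = Mul(Add(-149, Rational(59, 95)), -37) = Mul(Rational(-14096, 95), -37) = Rational(521552, 95)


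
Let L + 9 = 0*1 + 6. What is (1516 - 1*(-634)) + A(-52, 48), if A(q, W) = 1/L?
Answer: 6449/3 ≈ 2149.7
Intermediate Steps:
L = -3 (L = -9 + (0*1 + 6) = -9 + (0 + 6) = -9 + 6 = -3)
A(q, W) = -⅓ (A(q, W) = 1/(-3) = -⅓)
(1516 - 1*(-634)) + A(-52, 48) = (1516 - 1*(-634)) - ⅓ = (1516 + 634) - ⅓ = 2150 - ⅓ = 6449/3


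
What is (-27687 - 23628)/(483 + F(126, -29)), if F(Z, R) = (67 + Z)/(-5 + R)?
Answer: -1744710/16229 ≈ -107.51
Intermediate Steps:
F(Z, R) = (67 + Z)/(-5 + R)
(-27687 - 23628)/(483 + F(126, -29)) = (-27687 - 23628)/(483 + (67 + 126)/(-5 - 29)) = -51315/(483 + 193/(-34)) = -51315/(483 - 1/34*193) = -51315/(483 - 193/34) = -51315/16229/34 = -51315*34/16229 = -1744710/16229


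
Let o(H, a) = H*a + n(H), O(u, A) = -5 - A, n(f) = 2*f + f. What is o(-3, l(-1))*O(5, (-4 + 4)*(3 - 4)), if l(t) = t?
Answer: 30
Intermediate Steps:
n(f) = 3*f
o(H, a) = 3*H + H*a (o(H, a) = H*a + 3*H = 3*H + H*a)
o(-3, l(-1))*O(5, (-4 + 4)*(3 - 4)) = (-3*(3 - 1))*(-5 - (-4 + 4)*(3 - 4)) = (-3*2)*(-5 - 0*(-1)) = -6*(-5 - 1*0) = -6*(-5 + 0) = -6*(-5) = 30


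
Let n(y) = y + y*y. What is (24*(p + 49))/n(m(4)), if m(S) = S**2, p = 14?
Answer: 189/34 ≈ 5.5588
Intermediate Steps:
n(y) = y + y**2
(24*(p + 49))/n(m(4)) = (24*(14 + 49))/((4**2*(1 + 4**2))) = (24*63)/((16*(1 + 16))) = 1512/((16*17)) = 1512/272 = 1512*(1/272) = 189/34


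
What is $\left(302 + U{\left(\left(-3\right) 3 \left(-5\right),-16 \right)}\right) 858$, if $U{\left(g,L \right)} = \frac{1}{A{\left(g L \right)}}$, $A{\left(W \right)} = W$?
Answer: $\frac{31093777}{120} \approx 2.5911 \cdot 10^{5}$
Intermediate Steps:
$U{\left(g,L \right)} = \frac{1}{L g}$ ($U{\left(g,L \right)} = \frac{1}{g L} = \frac{1}{L g}$)
$\left(302 + U{\left(\left(-3\right) 3 \left(-5\right),-16 \right)}\right) 858 = \left(302 + \frac{1}{\left(-16\right) \left(-3\right) 3 \left(-5\right)}\right) 858 = \left(302 - \frac{1}{16 \left(\left(-9\right) \left(-5\right)\right)}\right) 858 = \left(302 - \frac{1}{16 \cdot 45}\right) 858 = \left(302 - \frac{1}{720}\right) 858 = \frac{217439}{720} \cdot 858 = \frac{31093777}{120}$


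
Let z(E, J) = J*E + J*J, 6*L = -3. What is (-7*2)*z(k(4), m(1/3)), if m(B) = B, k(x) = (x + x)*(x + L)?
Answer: -1190/9 ≈ -132.22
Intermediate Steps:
L = -½ (L = (⅙)*(-3) = -½ ≈ -0.50000)
k(x) = 2*x*(-½ + x) (k(x) = (x + x)*(x - ½) = (2*x)*(-½ + x) = 2*x*(-½ + x))
z(E, J) = J² + E*J (z(E, J) = E*J + J² = J² + E*J)
(-7*2)*z(k(4), m(1/3)) = (-7*2)*((1/3)*(4*(-1 + 2*4) + 1/3)) = -14*1*(⅓)*(4*(-1 + 8) + 1*(⅓)) = -14*(4*7 + ⅓)/3 = -14*(28 + ⅓)/3 = -14*85/(3*3) = -14*85/9 = -1190/9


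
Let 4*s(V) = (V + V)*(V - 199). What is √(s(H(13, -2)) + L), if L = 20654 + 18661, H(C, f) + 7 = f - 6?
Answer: 2*√10230 ≈ 202.29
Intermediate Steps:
H(C, f) = -13 + f (H(C, f) = -7 + (f - 6) = -7 + (-6 + f) = -13 + f)
L = 39315
s(V) = V*(-199 + V)/2 (s(V) = ((V + V)*(V - 199))/4 = ((2*V)*(-199 + V))/4 = (2*V*(-199 + V))/4 = V*(-199 + V)/2)
√(s(H(13, -2)) + L) = √((-13 - 2)*(-199 + (-13 - 2))/2 + 39315) = √((½)*(-15)*(-199 - 15) + 39315) = √((½)*(-15)*(-214) + 39315) = √(1605 + 39315) = √40920 = 2*√10230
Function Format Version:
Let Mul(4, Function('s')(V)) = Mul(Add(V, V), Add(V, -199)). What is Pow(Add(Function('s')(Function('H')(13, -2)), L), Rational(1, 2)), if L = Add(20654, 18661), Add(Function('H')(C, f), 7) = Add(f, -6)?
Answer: Mul(2, Pow(10230, Rational(1, 2))) ≈ 202.29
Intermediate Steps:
Function('H')(C, f) = Add(-13, f) (Function('H')(C, f) = Add(-7, Add(f, -6)) = Add(-7, Add(-6, f)) = Add(-13, f))
L = 39315
Function('s')(V) = Mul(Rational(1, 2), V, Add(-199, V)) (Function('s')(V) = Mul(Rational(1, 4), Mul(Add(V, V), Add(V, -199))) = Mul(Rational(1, 4), Mul(Mul(2, V), Add(-199, V))) = Mul(Rational(1, 4), Mul(2, V, Add(-199, V))) = Mul(Rational(1, 2), V, Add(-199, V)))
Pow(Add(Function('s')(Function('H')(13, -2)), L), Rational(1, 2)) = Pow(Add(Mul(Rational(1, 2), Add(-13, -2), Add(-199, Add(-13, -2))), 39315), Rational(1, 2)) = Pow(Add(Mul(Rational(1, 2), -15, Add(-199, -15)), 39315), Rational(1, 2)) = Pow(Add(Mul(Rational(1, 2), -15, -214), 39315), Rational(1, 2)) = Pow(Add(1605, 39315), Rational(1, 2)) = Pow(40920, Rational(1, 2)) = Mul(2, Pow(10230, Rational(1, 2)))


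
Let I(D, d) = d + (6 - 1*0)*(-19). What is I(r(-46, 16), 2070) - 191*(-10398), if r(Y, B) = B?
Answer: 1987974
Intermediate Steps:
I(D, d) = -114 + d (I(D, d) = d + (6 + 0)*(-19) = d + 6*(-19) = d - 114 = -114 + d)
I(r(-46, 16), 2070) - 191*(-10398) = (-114 + 2070) - 191*(-10398) = 1956 + 1986018 = 1987974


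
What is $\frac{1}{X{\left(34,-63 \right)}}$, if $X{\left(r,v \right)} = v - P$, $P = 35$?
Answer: $- \frac{1}{98} \approx -0.010204$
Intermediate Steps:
$X{\left(r,v \right)} = -35 + v$ ($X{\left(r,v \right)} = v - 35 = -35 + v$)
$\frac{1}{X{\left(34,-63 \right)}} = \frac{1}{-35 - 63} = \frac{1}{-98} = - \frac{1}{98}$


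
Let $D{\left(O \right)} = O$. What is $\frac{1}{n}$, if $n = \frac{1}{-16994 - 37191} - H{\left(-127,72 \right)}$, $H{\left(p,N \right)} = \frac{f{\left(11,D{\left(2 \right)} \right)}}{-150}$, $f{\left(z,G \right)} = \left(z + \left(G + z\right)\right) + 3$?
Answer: $\frac{541850}{97523} \approx 5.5561$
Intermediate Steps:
$f{\left(z,G \right)} = 3 + G + 2 z$ ($f{\left(z,G \right)} = \left(G + 2 z\right) + 3 = 3 + G + 2 z$)
$H{\left(p,N \right)} = - \frac{9}{50}$ ($H{\left(p,N \right)} = \frac{3 + 2 + 2 \cdot 11}{-150} = \left(3 + 2 + 22\right) \left(- \frac{1}{150}\right) = 27 \left(- \frac{1}{150}\right) = - \frac{9}{50}$)
$n = \frac{97523}{541850}$ ($n = \frac{1}{-16994 - 37191} - - \frac{9}{50} = \frac{1}{-54185} + \frac{9}{50} = - \frac{1}{54185} + \frac{9}{50} = \frac{97523}{541850} \approx 0.17998$)
$\frac{1}{n} = \frac{1}{\frac{97523}{541850}} = \frac{541850}{97523}$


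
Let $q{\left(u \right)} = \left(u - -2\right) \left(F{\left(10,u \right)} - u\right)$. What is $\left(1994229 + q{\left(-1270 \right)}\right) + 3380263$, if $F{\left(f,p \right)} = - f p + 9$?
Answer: $-12350880$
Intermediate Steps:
$F{\left(f,p \right)} = 9 - f p$ ($F{\left(f,p \right)} = - f p + 9 = 9 - f p$)
$q{\left(u \right)} = \left(2 + u\right) \left(9 - 11 u\right)$ ($q{\left(u \right)} = \left(u - -2\right) \left(\left(9 - 10 u\right) - u\right) = \left(u + 2\right) \left(\left(9 - 10 u\right) - u\right) = \left(2 + u\right) \left(9 - 11 u\right)$)
$\left(1994229 + q{\left(-1270 \right)}\right) + 3380263 = \left(1994229 - \left(-16528 + 17741900\right)\right) + 3380263 = \left(1994229 + \left(18 + 16510 - 17741900\right)\right) + 3380263 = \left(1994229 - 17725372\right) + 3380263 = -15731143 + 3380263 = -12350880$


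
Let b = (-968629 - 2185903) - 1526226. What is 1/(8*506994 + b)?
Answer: -1/624806 ≈ -1.6005e-6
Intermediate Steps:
b = -4680758 (b = -3154532 - 1526226 = -4680758)
1/(8*506994 + b) = 1/(8*506994 - 4680758) = 1/(4055952 - 4680758) = 1/(-624806) = -1/624806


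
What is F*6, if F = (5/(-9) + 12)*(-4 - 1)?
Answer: -1030/3 ≈ -343.33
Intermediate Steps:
F = -515/9 (F = (5*(-⅑) + 12)*(-5) = (-5/9 + 12)*(-5) = (103/9)*(-5) = -515/9 ≈ -57.222)
F*6 = -515/9*6 = -1030/3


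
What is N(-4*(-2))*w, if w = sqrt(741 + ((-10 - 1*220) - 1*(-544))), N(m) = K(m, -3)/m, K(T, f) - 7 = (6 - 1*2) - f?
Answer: 7*sqrt(1055)/4 ≈ 56.841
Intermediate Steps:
K(T, f) = 11 - f (K(T, f) = 7 + ((6 - 1*2) - f) = 7 + ((6 - 2) - f) = 7 + (4 - f) = 11 - f)
N(m) = 14/m (N(m) = (11 - 1*(-3))/m = (11 + 3)/m = 14/m)
w = sqrt(1055) (w = sqrt(741 + ((-10 - 220) + 544)) = sqrt(741 + (-230 + 544)) = sqrt(741 + 314) = sqrt(1055) ≈ 32.481)
N(-4*(-2))*w = (14/((-4*(-2))))*sqrt(1055) = (14/8)*sqrt(1055) = (14*(1/8))*sqrt(1055) = 7*sqrt(1055)/4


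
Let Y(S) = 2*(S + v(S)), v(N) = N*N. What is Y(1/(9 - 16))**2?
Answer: 144/2401 ≈ 0.059975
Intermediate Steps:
v(N) = N**2
Y(S) = 2*S + 2*S**2 (Y(S) = 2*(S + S**2) = 2*S + 2*S**2)
Y(1/(9 - 16))**2 = (2*(1 + 1/(9 - 16))/(9 - 16))**2 = (2*(1 + 1/(-7))/(-7))**2 = (2*(-1/7)*(1 - 1/7))**2 = (2*(-1/7)*(6/7))**2 = (-12/49)**2 = 144/2401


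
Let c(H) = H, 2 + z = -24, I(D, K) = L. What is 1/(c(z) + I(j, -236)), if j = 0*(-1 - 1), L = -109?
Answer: -1/135 ≈ -0.0074074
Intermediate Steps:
j = 0 (j = 0*(-2) = 0)
I(D, K) = -109
z = -26 (z = -2 - 24 = -26)
1/(c(z) + I(j, -236)) = 1/(-26 - 109) = 1/(-135) = -1/135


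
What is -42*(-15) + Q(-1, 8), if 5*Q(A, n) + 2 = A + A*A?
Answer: 3148/5 ≈ 629.60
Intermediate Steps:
Q(A, n) = -⅖ + A/5 + A²/5 (Q(A, n) = -⅖ + (A + A*A)/5 = -⅖ + (A + A²)/5 = -⅖ + (A/5 + A²/5) = -⅖ + A/5 + A²/5)
-42*(-15) + Q(-1, 8) = -42*(-15) + (-⅖ + (⅕)*(-1) + (⅕)*(-1)²) = 630 + (-⅖ - ⅕ + (⅕)*1) = 630 + (-⅖ - ⅕ + ⅕) = 630 - ⅖ = 3148/5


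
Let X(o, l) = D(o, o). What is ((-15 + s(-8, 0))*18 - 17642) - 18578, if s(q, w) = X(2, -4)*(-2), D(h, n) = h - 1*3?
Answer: -36454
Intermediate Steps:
D(h, n) = -3 + h (D(h, n) = h - 3 = -3 + h)
X(o, l) = -3 + o
s(q, w) = 2 (s(q, w) = (-3 + 2)*(-2) = -1*(-2) = 2)
((-15 + s(-8, 0))*18 - 17642) - 18578 = ((-15 + 2)*18 - 17642) - 18578 = (-13*18 - 17642) - 18578 = (-234 - 17642) - 18578 = -17876 - 18578 = -36454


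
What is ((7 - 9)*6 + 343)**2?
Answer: 109561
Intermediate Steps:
((7 - 9)*6 + 343)**2 = (-2*6 + 343)**2 = (-12 + 343)**2 = 331**2 = 109561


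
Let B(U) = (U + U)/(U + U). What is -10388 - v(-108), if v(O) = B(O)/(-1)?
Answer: -10387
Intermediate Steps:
B(U) = 1 (B(U) = (2*U)/((2*U)) = (2*U)*(1/(2*U)) = 1)
v(O) = -1 (v(O) = 1/(-1) = 1*(-1) = -1)
-10388 - v(-108) = -10388 - 1*(-1) = -10388 + 1 = -10387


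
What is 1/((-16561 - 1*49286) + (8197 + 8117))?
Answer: -1/49533 ≈ -2.0189e-5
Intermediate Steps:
1/((-16561 - 1*49286) + (8197 + 8117)) = 1/((-16561 - 49286) + 16314) = 1/(-65847 + 16314) = 1/(-49533) = -1/49533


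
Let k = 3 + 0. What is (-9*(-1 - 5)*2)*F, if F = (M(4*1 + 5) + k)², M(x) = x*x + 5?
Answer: 855468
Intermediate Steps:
M(x) = 5 + x² (M(x) = x² + 5 = 5 + x²)
k = 3
F = 7921 (F = ((5 + (4*1 + 5)²) + 3)² = ((5 + (4 + 5)²) + 3)² = ((5 + 9²) + 3)² = ((5 + 81) + 3)² = (86 + 3)² = 89² = 7921)
(-9*(-1 - 5)*2)*F = -9*(-1 - 5)*2*7921 = -(-54)*2*7921 = -9*(-12)*7921 = 108*7921 = 855468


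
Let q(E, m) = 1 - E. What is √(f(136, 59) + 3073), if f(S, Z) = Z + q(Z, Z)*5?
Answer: 7*√58 ≈ 53.310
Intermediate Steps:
f(S, Z) = 5 - 4*Z (f(S, Z) = Z + (1 - Z)*5 = Z + (5 - 5*Z) = 5 - 4*Z)
√(f(136, 59) + 3073) = √((5 - 4*59) + 3073) = √((5 - 236) + 3073) = √(-231 + 3073) = √2842 = 7*√58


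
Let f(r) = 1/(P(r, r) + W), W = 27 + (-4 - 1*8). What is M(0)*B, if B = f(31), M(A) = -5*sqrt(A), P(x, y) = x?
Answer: 0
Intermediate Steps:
W = 15 (W = 27 + (-4 - 8) = 27 - 12 = 15)
f(r) = 1/(15 + r) (f(r) = 1/(r + 15) = 1/(15 + r))
B = 1/46 (B = 1/(15 + 31) = 1/46 ≈ 0.021739)
M(0)*B = -5*sqrt(0)*(1/46) = -5*0*(1/46) = 0*(1/46) = 0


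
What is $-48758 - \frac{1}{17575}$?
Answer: $- \frac{856921851}{17575} \approx -48758.0$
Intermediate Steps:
$-48758 - \frac{1}{17575} = - \frac{856921851}{17575}$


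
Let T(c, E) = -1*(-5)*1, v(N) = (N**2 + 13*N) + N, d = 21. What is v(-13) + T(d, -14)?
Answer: -8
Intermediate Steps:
v(N) = N**2 + 14*N
T(c, E) = 5 (T(c, E) = 5*1 = 5)
v(-13) + T(d, -14) = -13*(14 - 13) + 5 = -13*1 + 5 = -13 + 5 = -8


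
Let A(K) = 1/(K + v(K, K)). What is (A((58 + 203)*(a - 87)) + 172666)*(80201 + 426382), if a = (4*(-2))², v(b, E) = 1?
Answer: 524992900481973/6002 ≈ 8.7470e+10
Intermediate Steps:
a = 64 (a = (-8)² = 64)
A(K) = 1/(1 + K) (A(K) = 1/(K + 1) = 1/(1 + K))
(A((58 + 203)*(a - 87)) + 172666)*(80201 + 426382) = (1/(1 + (58 + 203)*(64 - 87)) + 172666)*(80201 + 426382) = (1/(1 + 261*(-23)) + 172666)*506583 = (1/(1 - 6003) + 172666)*506583 = (1/(-6002) + 172666)*506583 = (-1/6002 + 172666)*506583 = (1036341331/6002)*506583 = 524992900481973/6002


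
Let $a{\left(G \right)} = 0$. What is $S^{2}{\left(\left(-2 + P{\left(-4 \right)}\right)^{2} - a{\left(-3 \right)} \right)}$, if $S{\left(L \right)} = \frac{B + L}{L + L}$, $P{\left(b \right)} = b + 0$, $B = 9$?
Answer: $\frac{25}{64} \approx 0.39063$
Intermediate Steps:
$P{\left(b \right)} = b$
$S{\left(L \right)} = \frac{9 + L}{2 L}$ ($S{\left(L \right)} = \frac{9 + L}{L + L} = \frac{9 + L}{2 L}$)
$S^{2}{\left(\left(-2 + P{\left(-4 \right)}\right)^{2} - a{\left(-3 \right)} \right)} = \left(\frac{9 + \left(\left(-2 - 4\right)^{2} - 0\right)}{2 \left(\left(-2 - 4\right)^{2} - 0\right)}\right)^{2} = \left(\frac{9 + \left(\left(-6\right)^{2} + 0\right)}{2 \left(\left(-6\right)^{2} + 0\right)}\right)^{2} = \left(\frac{9 + \left(36 + 0\right)}{2 \left(36 + 0\right)}\right)^{2} = \left(\frac{9 + 36}{2 \cdot 36}\right)^{2} = \left(\frac{1}{2} \cdot \frac{1}{36} \cdot 45\right)^{2} = \left(\frac{5}{8}\right)^{2} = \frac{25}{64}$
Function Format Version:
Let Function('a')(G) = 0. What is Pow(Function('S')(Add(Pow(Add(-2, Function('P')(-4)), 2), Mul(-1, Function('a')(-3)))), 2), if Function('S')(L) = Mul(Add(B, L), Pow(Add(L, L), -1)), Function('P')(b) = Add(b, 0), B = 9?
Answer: Rational(25, 64) ≈ 0.39063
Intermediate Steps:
Function('P')(b) = b
Function('S')(L) = Mul(Rational(1, 2), Pow(L, -1), Add(9, L)) (Function('S')(L) = Mul(Add(9, L), Pow(Add(L, L), -1)) = Mul(Add(9, L), Pow(Mul(2, L), -1)) = Mul(Add(9, L), Mul(Rational(1, 2), Pow(L, -1))) = Mul(Rational(1, 2), Pow(L, -1), Add(9, L)))
Pow(Function('S')(Add(Pow(Add(-2, Function('P')(-4)), 2), Mul(-1, Function('a')(-3)))), 2) = Pow(Mul(Rational(1, 2), Pow(Add(Pow(Add(-2, -4), 2), Mul(-1, 0)), -1), Add(9, Add(Pow(Add(-2, -4), 2), Mul(-1, 0)))), 2) = Pow(Mul(Rational(1, 2), Pow(Add(Pow(-6, 2), 0), -1), Add(9, Add(Pow(-6, 2), 0))), 2) = Pow(Mul(Rational(1, 2), Pow(Add(36, 0), -1), Add(9, Add(36, 0))), 2) = Pow(Mul(Rational(1, 2), Pow(36, -1), Add(9, 36)), 2) = Pow(Mul(Rational(1, 2), Rational(1, 36), 45), 2) = Pow(Rational(5, 8), 2) = Rational(25, 64)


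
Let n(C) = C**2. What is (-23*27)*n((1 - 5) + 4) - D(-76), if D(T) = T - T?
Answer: 0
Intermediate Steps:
D(T) = 0
(-23*27)*n((1 - 5) + 4) - D(-76) = (-23*27)*((1 - 5) + 4)**2 - 1*0 = -621*(-4 + 4)**2 + 0 = -621*0**2 + 0 = -621*0 + 0 = 0 + 0 = 0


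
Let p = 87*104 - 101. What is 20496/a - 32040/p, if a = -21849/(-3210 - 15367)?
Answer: 1135302571288/65161001 ≈ 17423.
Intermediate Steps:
p = 8947 (p = 9048 - 101 = 8947)
a = 21849/18577 (a = -21849/(-18577) = -21849*(-1/18577) = 21849/18577 ≈ 1.1761)
20496/a - 32040/p = 20496/(21849/18577) - 32040/8947 = 20496*(18577/21849) - 32040*1/8947 = 126918064/7283 - 32040/8947 = 1135302571288/65161001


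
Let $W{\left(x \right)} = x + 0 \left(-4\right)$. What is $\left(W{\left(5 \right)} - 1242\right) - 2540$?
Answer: $-3777$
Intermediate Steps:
$W{\left(x \right)} = x$ ($W{\left(x \right)} = x + 0 = x$)
$\left(W{\left(5 \right)} - 1242\right) - 2540 = \left(5 - 1242\right) - 2540 = -1237 - 2540 = -3777$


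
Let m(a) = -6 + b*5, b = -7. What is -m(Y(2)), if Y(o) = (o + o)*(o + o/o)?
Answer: 41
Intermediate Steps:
Y(o) = 2*o*(1 + o) (Y(o) = (2*o)*(o + 1) = (2*o)*(1 + o) = 2*o*(1 + o))
m(a) = -41 (m(a) = -6 - 7*5 = -6 - 35 = -41)
-m(Y(2)) = -1*(-41) = 41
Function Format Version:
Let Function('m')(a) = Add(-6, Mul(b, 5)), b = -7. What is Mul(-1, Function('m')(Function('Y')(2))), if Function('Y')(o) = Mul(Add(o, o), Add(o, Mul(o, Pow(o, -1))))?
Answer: 41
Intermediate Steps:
Function('Y')(o) = Mul(2, o, Add(1, o)) (Function('Y')(o) = Mul(Mul(2, o), Add(o, 1)) = Mul(Mul(2, o), Add(1, o)) = Mul(2, o, Add(1, o)))
Function('m')(a) = -41 (Function('m')(a) = Add(-6, Mul(-7, 5)) = Add(-6, -35) = -41)
Mul(-1, Function('m')(Function('Y')(2))) = Mul(-1, -41) = 41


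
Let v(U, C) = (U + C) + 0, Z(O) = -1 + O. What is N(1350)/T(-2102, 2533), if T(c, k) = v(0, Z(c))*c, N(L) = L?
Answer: 225/736751 ≈ 0.00030539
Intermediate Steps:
v(U, C) = C + U (v(U, C) = (C + U) + 0 = C + U)
T(c, k) = c*(-1 + c) (T(c, k) = ((-1 + c) + 0)*c = (-1 + c)*c = c*(-1 + c))
N(1350)/T(-2102, 2533) = 1350/((-2102*(-1 - 2102))) = 1350/((-2102*(-2103))) = 1350/4420506 = 1350*(1/4420506) = 225/736751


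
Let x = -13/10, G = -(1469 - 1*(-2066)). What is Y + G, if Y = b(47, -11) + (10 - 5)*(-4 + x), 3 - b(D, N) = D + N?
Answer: -7189/2 ≈ -3594.5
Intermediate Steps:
G = -3535 (G = -(1469 + 2066) = -1*3535 = -3535)
b(D, N) = 3 - D - N (b(D, N) = 3 - (D + N) = 3 + (-D - N) = 3 - D - N)
x = -13/10 (x = -13*⅒ = -13/10 ≈ -1.3000)
Y = -119/2 (Y = (3 - 1*47 - 1*(-11)) + (10 - 5)*(-4 - 13/10) = (3 - 47 + 11) + 5*(-53/10) = -33 - 53/2 = -119/2 ≈ -59.500)
Y + G = -119/2 - 3535 = -7189/2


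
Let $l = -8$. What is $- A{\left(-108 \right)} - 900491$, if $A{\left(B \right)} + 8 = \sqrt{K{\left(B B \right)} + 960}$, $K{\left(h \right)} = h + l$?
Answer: $-900483 - 2 \sqrt{3154} \approx -9.006 \cdot 10^{5}$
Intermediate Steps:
$K{\left(h \right)} = -8 + h$ ($K{\left(h \right)} = h - 8 = -8 + h$)
$A{\left(B \right)} = -8 + \sqrt{952 + B^{2}}$ ($A{\left(B \right)} = -8 + \sqrt{\left(-8 + B B\right) + 960} = -8 + \sqrt{\left(-8 + B^{2}\right) + 960} = -8 + \sqrt{952 + B^{2}}$)
$- A{\left(-108 \right)} - 900491 = - (-8 + \sqrt{952 + \left(-108\right)^{2}}) - 900491 = - (-8 + \sqrt{952 + 11664}) - 900491 = - (-8 + \sqrt{12616}) - 900491 = - (-8 + 2 \sqrt{3154}) - 900491 = \left(8 - 2 \sqrt{3154}\right) - 900491 = -900483 - 2 \sqrt{3154}$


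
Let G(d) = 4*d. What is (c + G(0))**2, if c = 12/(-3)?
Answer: 16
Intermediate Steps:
c = -4 (c = 12*(-1/3) = -4)
(c + G(0))**2 = (-4 + 4*0)**2 = (-4 + 0)**2 = (-4)**2 = 16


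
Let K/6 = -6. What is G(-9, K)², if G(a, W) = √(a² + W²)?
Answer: 1377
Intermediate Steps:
K = -36 (K = 6*(-6) = -36)
G(a, W) = √(W² + a²)
G(-9, K)² = (√((-36)² + (-9)²))² = (√(1296 + 81))² = (√1377)² = (9*√17)² = 1377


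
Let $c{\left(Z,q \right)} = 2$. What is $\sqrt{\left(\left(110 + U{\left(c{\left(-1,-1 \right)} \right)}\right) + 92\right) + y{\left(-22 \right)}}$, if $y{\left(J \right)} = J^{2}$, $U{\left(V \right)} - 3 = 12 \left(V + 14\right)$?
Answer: $\sqrt{881} \approx 29.682$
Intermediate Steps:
$U{\left(V \right)} = 171 + 12 V$ ($U{\left(V \right)} = 3 + 12 \left(V + 14\right) = 3 + 12 \left(14 + V\right) = 3 + \left(168 + 12 V\right) = 171 + 12 V$)
$\sqrt{\left(\left(110 + U{\left(c{\left(-1,-1 \right)} \right)}\right) + 92\right) + y{\left(-22 \right)}} = \sqrt{\left(\left(110 + \left(171 + 12 \cdot 2\right)\right) + 92\right) + \left(-22\right)^{2}} = \sqrt{\left(\left(110 + \left(171 + 24\right)\right) + 92\right) + 484} = \sqrt{\left(\left(110 + 195\right) + 92\right) + 484} = \sqrt{\left(305 + 92\right) + 484} = \sqrt{397 + 484} = \sqrt{881}$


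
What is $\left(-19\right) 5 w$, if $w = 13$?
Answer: $-1235$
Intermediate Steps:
$\left(-19\right) 5 w = \left(-19\right) 5 \cdot 13 = \left(-95\right) 13 = -1235$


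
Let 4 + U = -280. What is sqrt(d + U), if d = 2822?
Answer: 3*sqrt(282) ≈ 50.379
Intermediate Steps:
U = -284 (U = -4 - 280 = -284)
sqrt(d + U) = sqrt(2822 - 284) = sqrt(2538) = 3*sqrt(282)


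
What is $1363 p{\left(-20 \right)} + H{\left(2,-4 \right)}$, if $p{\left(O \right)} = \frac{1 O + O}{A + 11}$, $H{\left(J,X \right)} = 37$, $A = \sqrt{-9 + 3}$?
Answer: $- \frac{595021}{127} + \frac{54520 i \sqrt{6}}{127} \approx -4685.2 + 1051.5 i$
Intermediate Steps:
$A = i \sqrt{6}$ ($A = \sqrt{-6} = i \sqrt{6} \approx 2.4495 i$)
$p{\left(O \right)} = \frac{2 O}{11 + i \sqrt{6}}$ ($p{\left(O \right)} = \frac{1 O + O}{i \sqrt{6} + 11} = \frac{O + O}{11 + i \sqrt{6}} = \frac{2 O}{11 + i \sqrt{6}}$)
$1363 p{\left(-20 \right)} + H{\left(2,-4 \right)} = 1363 \left(\frac{22}{127} \left(-20\right) - \frac{2}{127} i \left(-20\right) \sqrt{6}\right) + 37 = 1363 \left(- \frac{440}{127} + \frac{40 i \sqrt{6}}{127}\right) + 37 = \left(- \frac{599720}{127} + \frac{54520 i \sqrt{6}}{127}\right) + 37 = - \frac{595021}{127} + \frac{54520 i \sqrt{6}}{127}$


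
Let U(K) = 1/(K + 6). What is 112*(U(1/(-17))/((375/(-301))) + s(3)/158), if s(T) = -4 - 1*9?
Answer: -72848216/2992125 ≈ -24.347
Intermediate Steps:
s(T) = -13 (s(T) = -4 - 9 = -13)
U(K) = 1/(6 + K)
112*(U(1/(-17))/((375/(-301))) + s(3)/158) = 112*(1/((6 + 1/(-17))*((375/(-301)))) - 13/158) = 112*(1/((6 - 1/17)*((375*(-1/301)))) - 13*1/158) = 112*(1/((101/17)*(-375/301)) - 13/158) = 112*((17/101)*(-301/375) - 13/158) = 112*(-5117/37875 - 13/158) = 112*(-1300861/5984250) = -72848216/2992125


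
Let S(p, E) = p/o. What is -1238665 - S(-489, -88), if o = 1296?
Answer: -535103117/432 ≈ -1.2387e+6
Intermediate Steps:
S(p, E) = p/1296
-1238665 - S(-489, -88) = -1238665 - (-489)/1296 = -1238665 - 1*(-163/432) = -1238665 + 163/432 = -535103117/432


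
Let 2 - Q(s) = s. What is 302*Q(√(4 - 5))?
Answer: 604 - 302*I ≈ 604.0 - 302.0*I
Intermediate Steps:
Q(s) = 2 - s
302*Q(√(4 - 5)) = 302*(2 - √(4 - 5)) = 302*(2 - √(-1)) = 302*(2 - I) = 604 - 302*I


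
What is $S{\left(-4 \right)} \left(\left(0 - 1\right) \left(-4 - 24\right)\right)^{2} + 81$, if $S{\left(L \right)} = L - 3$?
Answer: $-5407$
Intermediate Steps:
$S{\left(L \right)} = -3 + L$
$S{\left(-4 \right)} \left(\left(0 - 1\right) \left(-4 - 24\right)\right)^{2} + 81 = \left(-3 - 4\right) \left(\left(0 - 1\right) \left(-4 - 24\right)\right)^{2} + 81 = - 7 \left(- (-4 - 24)\right)^{2} + 81 = - 7 \left(\left(-1\right) \left(-28\right)\right)^{2} + 81 = - 7 \cdot 28^{2} + 81 = \left(-7\right) 784 + 81 = -5488 + 81 = -5407$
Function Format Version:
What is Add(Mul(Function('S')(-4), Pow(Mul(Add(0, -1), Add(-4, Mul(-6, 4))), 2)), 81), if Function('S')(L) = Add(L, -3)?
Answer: -5407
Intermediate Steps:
Function('S')(L) = Add(-3, L)
Add(Mul(Function('S')(-4), Pow(Mul(Add(0, -1), Add(-4, Mul(-6, 4))), 2)), 81) = Add(Mul(Add(-3, -4), Pow(Mul(Add(0, -1), Add(-4, Mul(-6, 4))), 2)), 81) = Add(Mul(-7, Pow(Mul(-1, Add(-4, -24)), 2)), 81) = Add(Mul(-7, Pow(Mul(-1, -28), 2)), 81) = Add(Mul(-7, Pow(28, 2)), 81) = Add(Mul(-7, 784), 81) = Add(-5488, 81) = -5407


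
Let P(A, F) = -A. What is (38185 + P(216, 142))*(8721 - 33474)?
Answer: -939846657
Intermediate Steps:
(38185 + P(216, 142))*(8721 - 33474) = (38185 - 1*216)*(8721 - 33474) = (38185 - 216)*(-24753) = 37969*(-24753) = -939846657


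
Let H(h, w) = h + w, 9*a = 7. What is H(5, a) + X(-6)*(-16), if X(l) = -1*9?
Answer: 1348/9 ≈ 149.78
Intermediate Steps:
a = 7/9 (a = (1/9)*7 = 7/9 ≈ 0.77778)
X(l) = -9
H(5, a) + X(-6)*(-16) = (5 + 7/9) - 9*(-16) = 52/9 + 144 = 1348/9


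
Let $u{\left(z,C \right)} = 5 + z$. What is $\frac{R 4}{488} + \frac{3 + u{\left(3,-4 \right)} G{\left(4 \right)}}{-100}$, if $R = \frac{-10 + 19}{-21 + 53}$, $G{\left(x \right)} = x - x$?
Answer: $- \frac{2703}{97600} \approx -0.027695$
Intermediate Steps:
$G{\left(x \right)} = 0$
$R = \frac{9}{32} \approx 0.28125$
$\frac{R 4}{488} + \frac{3 + u{\left(3,-4 \right)} G{\left(4 \right)}}{-100} = \frac{\frac{9}{32} \cdot 4}{488} + \frac{3 + \left(5 + 3\right) 0}{-100} = \frac{9}{8} \cdot \frac{1}{488} + \left(3 + 8 \cdot 0\right) \left(- \frac{1}{100}\right) = \frac{9}{3904} + \left(3 + 0\right) \left(- \frac{1}{100}\right) = \frac{9}{3904} + 3 \left(- \frac{1}{100}\right) = \frac{9}{3904} - \frac{3}{100} = - \frac{2703}{97600}$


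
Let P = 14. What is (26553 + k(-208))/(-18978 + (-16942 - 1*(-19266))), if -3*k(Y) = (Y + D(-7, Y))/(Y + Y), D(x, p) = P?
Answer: -16568975/10392096 ≈ -1.5944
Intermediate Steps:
D(x, p) = 14
k(Y) = -(14 + Y)/(6*Y) (k(Y) = -(Y + 14)/(3*(Y + Y)) = -(14 + Y)/(3*(2*Y)) = -(14 + Y)*1/(2*Y)/3 = -(14 + Y)/(6*Y))
(26553 + k(-208))/(-18978 + (-16942 - 1*(-19266))) = (26553 + (1/6)*(-14 - 1*(-208))/(-208))/(-18978 + (-16942 - 1*(-19266))) = (26553 + (1/6)*(-1/208)*(-14 + 208))/(-18978 + (-16942 + 19266)) = (26553 + (1/6)*(-1/208)*194)/(-18978 + 2324) = (26553 - 97/624)/(-16654) = (16568975/624)*(-1/16654) = -16568975/10392096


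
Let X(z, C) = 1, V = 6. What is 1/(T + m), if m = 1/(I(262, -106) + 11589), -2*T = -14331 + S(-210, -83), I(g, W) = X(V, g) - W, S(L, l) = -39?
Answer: 11696/84035761 ≈ 0.00013918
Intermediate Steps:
I(g, W) = 1 - W
T = 7185 (T = -(-14331 - 39)/2 = -½*(-14370) = 7185)
m = 1/11696 (m = 1/((1 - 1*(-106)) + 11589) = 1/((1 + 106) + 11589) = 1/(107 + 11589) = 1/11696 ≈ 8.5499e-5)
1/(T + m) = 1/(7185 + 1/11696) = 1/(84035761/11696) = 11696/84035761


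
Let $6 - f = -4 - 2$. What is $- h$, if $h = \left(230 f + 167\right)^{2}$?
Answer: $-8567329$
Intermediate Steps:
$f = 12$ ($f = 6 - \left(-4 - 2\right) = 6 - -6 = 6 + 6 = 12$)
$h = 8567329$ ($h = \left(230 \cdot 12 + 167\right)^{2} = \left(2760 + 167\right)^{2} = 2927^{2} = 8567329$)
$- h = \left(-1\right) 8567329 = -8567329$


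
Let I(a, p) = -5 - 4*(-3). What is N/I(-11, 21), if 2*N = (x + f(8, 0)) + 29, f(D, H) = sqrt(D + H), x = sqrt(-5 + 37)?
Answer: 29/14 + 3*sqrt(2)/7 ≈ 2.6775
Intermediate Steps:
x = 4*sqrt(2) (x = sqrt(32) = 4*sqrt(2) ≈ 5.6569)
I(a, p) = 7 (I(a, p) = -5 + 12 = 7)
N = 29/2 + 3*sqrt(2) (N = ((4*sqrt(2) + sqrt(8 + 0)) + 29)/2 = ((4*sqrt(2) + sqrt(8)) + 29)/2 = ((4*sqrt(2) + 2*sqrt(2)) + 29)/2 = (6*sqrt(2) + 29)/2 = (29 + 6*sqrt(2))/2 = 29/2 + 3*sqrt(2) ≈ 18.743)
N/I(-11, 21) = (29/2 + 3*sqrt(2))/7 = (29/2 + 3*sqrt(2))*(1/7) = 29/14 + 3*sqrt(2)/7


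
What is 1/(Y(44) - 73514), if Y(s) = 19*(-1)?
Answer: -1/73533 ≈ -1.3599e-5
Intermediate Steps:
Y(s) = -19
1/(Y(44) - 73514) = 1/(-19 - 73514) = 1/(-73533) = -1/73533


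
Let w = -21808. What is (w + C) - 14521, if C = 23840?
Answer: -12489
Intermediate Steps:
(w + C) - 14521 = (-21808 + 23840) - 14521 = 2032 - 14521 = -12489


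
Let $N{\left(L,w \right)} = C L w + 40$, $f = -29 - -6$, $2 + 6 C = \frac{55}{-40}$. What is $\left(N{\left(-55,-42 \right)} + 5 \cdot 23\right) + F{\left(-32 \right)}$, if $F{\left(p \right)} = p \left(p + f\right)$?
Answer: $\frac{4925}{8} \approx 615.63$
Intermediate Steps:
$C = - \frac{9}{16}$ ($C = - \frac{1}{3} + \frac{55 \frac{1}{-40}}{6} = - \frac{1}{3} + \frac{55 \left(- \frac{1}{40}\right)}{6} = - \frac{1}{3} + \frac{1}{6} \left(- \frac{11}{8}\right) = - \frac{1}{3} - \frac{11}{48} = - \frac{9}{16} \approx -0.5625$)
$f = -23$ ($f = -29 + 6 = -23$)
$N{\left(L,w \right)} = 40 - \frac{9 L w}{16}$ ($N{\left(L,w \right)} = - \frac{9 L}{16} w + 40 = - \frac{9 L w}{16} + 40 = 40 - \frac{9 L w}{16}$)
$F{\left(p \right)} = p \left(-23 + p\right)$ ($F{\left(p \right)} = p \left(p - 23\right) = p \left(-23 + p\right)$)
$\left(N{\left(-55,-42 \right)} + 5 \cdot 23\right) + F{\left(-32 \right)} = \left(\left(40 - \left(- \frac{495}{16}\right) \left(-42\right)\right) + 5 \cdot 23\right) - 32 \left(-23 - 32\right) = \left(\left(40 - \frac{10395}{8}\right) + 115\right) - -1760 = \left(- \frac{10075}{8} + 115\right) + 1760 = - \frac{9155}{8} + 1760 = \frac{4925}{8}$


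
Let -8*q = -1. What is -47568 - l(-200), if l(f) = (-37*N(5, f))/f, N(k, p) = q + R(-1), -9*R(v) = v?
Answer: -684979829/14400 ≈ -47568.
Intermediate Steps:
q = ⅛ (q = -⅛*(-1) = ⅛ ≈ 0.12500)
R(v) = -v/9
N(k, p) = 17/72 (N(k, p) = ⅛ - ⅑*(-1) = ⅛ + ⅑ = 17/72)
l(f) = -629/(72*f) (l(f) = (-37*17/72)/f = -629/(72*f))
-47568 - l(-200) = -47568 - (-629)/(72*(-200)) = -47568 - (-629)*(-1)/(72*200) = -47568 - 1*629/14400 = -47568 - 629/14400 = -684979829/14400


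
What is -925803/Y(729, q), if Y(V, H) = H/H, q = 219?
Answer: -925803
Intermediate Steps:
Y(V, H) = 1
-925803/Y(729, q) = -925803/1 = -925803*1 = -925803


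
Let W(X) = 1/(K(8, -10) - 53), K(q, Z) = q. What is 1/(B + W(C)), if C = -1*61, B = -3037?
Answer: -45/136666 ≈ -0.00032927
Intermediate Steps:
C = -61
W(X) = -1/45 (W(X) = 1/(8 - 53) = 1/(-45) = -1/45)
1/(B + W(C)) = 1/(-3037 - 1/45) = 1/(-136666/45) = -45/136666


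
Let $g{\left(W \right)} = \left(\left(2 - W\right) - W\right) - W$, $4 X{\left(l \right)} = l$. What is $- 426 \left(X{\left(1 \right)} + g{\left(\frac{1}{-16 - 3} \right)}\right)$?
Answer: $- \frac{38979}{38} \approx -1025.8$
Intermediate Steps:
$X{\left(l \right)} = \frac{l}{4}$
$g{\left(W \right)} = 2 - 3 W$ ($g{\left(W \right)} = \left(2 - 2 W\right) - W = 2 - 3 W$)
$- 426 \left(X{\left(1 \right)} + g{\left(\frac{1}{-16 - 3} \right)}\right) = - 426 \left(\frac{1}{4} \cdot 1 + \left(2 - \frac{3}{-16 - 3}\right)\right) = - 426 \left(\frac{1}{4} + \left(2 - \frac{3}{-19}\right)\right) = - 426 \left(\frac{1}{4} + \left(2 - - \frac{3}{19}\right)\right) = - 426 \left(\frac{1}{4} + \left(2 + \frac{3}{19}\right)\right) = - 426 \left(\frac{1}{4} + \frac{41}{19}\right) = \left(-426\right) \frac{183}{76} = - \frac{38979}{38}$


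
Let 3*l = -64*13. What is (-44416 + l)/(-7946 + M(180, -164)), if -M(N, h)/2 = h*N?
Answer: -67040/76641 ≈ -0.87473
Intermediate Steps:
M(N, h) = -2*N*h (M(N, h) = -2*h*N = -2*N*h)
l = -832/3 (l = (-64*13)/3 = (1/3)*(-832) = -832/3 ≈ -277.33)
(-44416 + l)/(-7946 + M(180, -164)) = (-44416 - 832/3)/(-7946 - 2*180*(-164)) = -134080/(3*(-7946 + 59040)) = -134080/3/51094 = -134080/3*1/51094 = -67040/76641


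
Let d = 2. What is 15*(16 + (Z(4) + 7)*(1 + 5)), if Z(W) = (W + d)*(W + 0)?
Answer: 3030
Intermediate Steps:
Z(W) = W*(2 + W) (Z(W) = (W + 2)*(W + 0) = (2 + W)*W = W*(2 + W))
15*(16 + (Z(4) + 7)*(1 + 5)) = 15*(16 + (4*(2 + 4) + 7)*(1 + 5)) = 15*(16 + (4*6 + 7)*6) = 15*(16 + (24 + 7)*6) = 15*(16 + 31*6) = 15*(16 + 186) = 15*202 = 3030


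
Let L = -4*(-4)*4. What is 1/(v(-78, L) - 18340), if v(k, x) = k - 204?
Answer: -1/18622 ≈ -5.3700e-5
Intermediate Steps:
L = 64 (L = 16*4 = 64)
v(k, x) = -204 + k
1/(v(-78, L) - 18340) = 1/((-204 - 78) - 18340) = 1/(-282 - 18340) = 1/(-18622) = -1/18622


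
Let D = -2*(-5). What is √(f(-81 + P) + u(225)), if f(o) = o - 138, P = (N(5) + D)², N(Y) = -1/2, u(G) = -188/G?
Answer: I*√116627/30 ≈ 11.384*I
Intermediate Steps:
N(Y) = -½ (N(Y) = -1*½ = -½)
D = 10
P = 361/4 (P = (-½ + 10)² = (19/2)² = 361/4 ≈ 90.250)
f(o) = -138 + o
√(f(-81 + P) + u(225)) = √((-138 + (-81 + 361/4)) - 188/225) = √((-138 + 37/4) - 188*1/225) = √(-515/4 - 188/225) = √(-116627/900) = I*√116627/30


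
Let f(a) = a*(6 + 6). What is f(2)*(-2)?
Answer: -48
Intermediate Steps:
f(a) = 12*a (f(a) = a*12 = 12*a)
f(2)*(-2) = (12*2)*(-2) = 24*(-2) = -48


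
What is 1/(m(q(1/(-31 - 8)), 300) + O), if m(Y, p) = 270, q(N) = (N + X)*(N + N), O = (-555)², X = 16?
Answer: 1/308295 ≈ 3.2436e-6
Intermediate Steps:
O = 308025
q(N) = 2*N*(16 + N) (q(N) = (N + 16)*(N + N) = (16 + N)*(2*N) = 2*N*(16 + N))
1/(m(q(1/(-31 - 8)), 300) + O) = 1/(270 + 308025) = 1/308295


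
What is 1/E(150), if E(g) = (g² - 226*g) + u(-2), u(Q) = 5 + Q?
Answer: -1/11397 ≈ -8.7742e-5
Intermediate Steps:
E(g) = 3 + g² - 226*g (E(g) = (g² - 226*g) + (5 - 2) = (g² - 226*g) + 3 = 3 + g² - 226*g)
1/E(150) = 1/(3 + 150² - 226*150) = 1/(3 + 22500 - 33900) = 1/(-11397) = -1/11397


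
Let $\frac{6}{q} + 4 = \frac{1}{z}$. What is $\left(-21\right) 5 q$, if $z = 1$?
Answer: $210$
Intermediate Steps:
$q = -2$ ($q = \frac{6}{-4 + 1^{-1}} = \frac{6}{-4 + 1} = \frac{6}{-3} = 6 \left(- \frac{1}{3}\right) = -2$)
$\left(-21\right) 5 q = \left(-21\right) 5 \left(-2\right) = \left(-105\right) \left(-2\right) = 210$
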